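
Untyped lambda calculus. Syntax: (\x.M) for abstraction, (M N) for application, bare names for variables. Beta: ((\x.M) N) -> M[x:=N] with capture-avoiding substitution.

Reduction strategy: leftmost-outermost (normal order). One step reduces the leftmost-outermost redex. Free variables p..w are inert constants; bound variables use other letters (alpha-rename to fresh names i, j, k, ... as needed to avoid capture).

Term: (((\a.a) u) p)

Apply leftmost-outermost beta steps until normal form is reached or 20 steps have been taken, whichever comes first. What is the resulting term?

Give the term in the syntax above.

Step 0: (((\a.a) u) p)
Step 1: (u p)

Answer: (u p)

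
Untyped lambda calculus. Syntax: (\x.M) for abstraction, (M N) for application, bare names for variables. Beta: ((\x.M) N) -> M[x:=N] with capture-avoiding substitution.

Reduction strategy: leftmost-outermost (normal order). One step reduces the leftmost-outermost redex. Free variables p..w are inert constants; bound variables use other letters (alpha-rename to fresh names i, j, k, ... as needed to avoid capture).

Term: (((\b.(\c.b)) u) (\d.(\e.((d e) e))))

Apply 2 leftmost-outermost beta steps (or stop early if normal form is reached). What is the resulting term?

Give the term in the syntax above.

Answer: u

Derivation:
Step 0: (((\b.(\c.b)) u) (\d.(\e.((d e) e))))
Step 1: ((\c.u) (\d.(\e.((d e) e))))
Step 2: u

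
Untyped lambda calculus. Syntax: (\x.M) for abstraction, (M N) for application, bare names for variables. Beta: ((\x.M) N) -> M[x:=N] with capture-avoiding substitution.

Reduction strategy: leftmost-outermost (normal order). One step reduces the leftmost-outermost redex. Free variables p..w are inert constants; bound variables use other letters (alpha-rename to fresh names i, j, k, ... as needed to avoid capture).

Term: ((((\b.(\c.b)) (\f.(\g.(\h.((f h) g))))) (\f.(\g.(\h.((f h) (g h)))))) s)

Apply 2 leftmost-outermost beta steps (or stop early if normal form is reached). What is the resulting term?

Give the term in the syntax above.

Step 0: ((((\b.(\c.b)) (\f.(\g.(\h.((f h) g))))) (\f.(\g.(\h.((f h) (g h)))))) s)
Step 1: (((\c.(\f.(\g.(\h.((f h) g))))) (\f.(\g.(\h.((f h) (g h)))))) s)
Step 2: ((\f.(\g.(\h.((f h) g)))) s)

Answer: ((\f.(\g.(\h.((f h) g)))) s)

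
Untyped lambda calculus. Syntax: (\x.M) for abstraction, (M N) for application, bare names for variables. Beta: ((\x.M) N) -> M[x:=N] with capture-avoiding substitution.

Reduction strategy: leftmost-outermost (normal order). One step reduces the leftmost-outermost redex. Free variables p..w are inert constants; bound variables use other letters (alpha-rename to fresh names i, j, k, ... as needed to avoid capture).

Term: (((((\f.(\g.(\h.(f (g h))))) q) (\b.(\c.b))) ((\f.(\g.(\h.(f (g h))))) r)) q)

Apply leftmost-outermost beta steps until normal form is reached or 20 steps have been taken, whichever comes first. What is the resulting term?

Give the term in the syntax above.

Step 0: (((((\f.(\g.(\h.(f (g h))))) q) (\b.(\c.b))) ((\f.(\g.(\h.(f (g h))))) r)) q)
Step 1: ((((\g.(\h.(q (g h)))) (\b.(\c.b))) ((\f.(\g.(\h.(f (g h))))) r)) q)
Step 2: (((\h.(q ((\b.(\c.b)) h))) ((\f.(\g.(\h.(f (g h))))) r)) q)
Step 3: ((q ((\b.(\c.b)) ((\f.(\g.(\h.(f (g h))))) r))) q)
Step 4: ((q (\c.((\f.(\g.(\h.(f (g h))))) r))) q)
Step 5: ((q (\c.(\g.(\h.(r (g h)))))) q)

Answer: ((q (\c.(\g.(\h.(r (g h)))))) q)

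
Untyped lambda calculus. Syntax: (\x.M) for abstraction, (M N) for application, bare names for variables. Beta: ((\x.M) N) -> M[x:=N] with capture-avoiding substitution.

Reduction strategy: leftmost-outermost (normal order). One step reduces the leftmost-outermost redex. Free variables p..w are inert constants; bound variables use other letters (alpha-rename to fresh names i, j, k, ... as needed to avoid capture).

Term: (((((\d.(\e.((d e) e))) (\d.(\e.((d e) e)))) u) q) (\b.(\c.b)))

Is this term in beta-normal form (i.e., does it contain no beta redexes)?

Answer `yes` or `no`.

Answer: no

Derivation:
Term: (((((\d.(\e.((d e) e))) (\d.(\e.((d e) e)))) u) q) (\b.(\c.b)))
Found 1 beta redex(es).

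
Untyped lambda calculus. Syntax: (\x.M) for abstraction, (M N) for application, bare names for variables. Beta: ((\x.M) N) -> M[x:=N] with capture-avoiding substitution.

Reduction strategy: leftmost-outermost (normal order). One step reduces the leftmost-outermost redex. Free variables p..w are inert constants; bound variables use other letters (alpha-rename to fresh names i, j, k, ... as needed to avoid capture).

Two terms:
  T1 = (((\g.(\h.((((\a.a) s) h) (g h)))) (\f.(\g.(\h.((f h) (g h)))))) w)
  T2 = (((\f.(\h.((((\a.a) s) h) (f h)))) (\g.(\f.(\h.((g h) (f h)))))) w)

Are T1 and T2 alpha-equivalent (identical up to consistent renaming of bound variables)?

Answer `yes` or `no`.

Term 1: (((\g.(\h.((((\a.a) s) h) (g h)))) (\f.(\g.(\h.((f h) (g h)))))) w)
Term 2: (((\f.(\h.((((\a.a) s) h) (f h)))) (\g.(\f.(\h.((g h) (f h)))))) w)
Alpha-equivalence: compare structure up to binder renaming.
Result: True

Answer: yes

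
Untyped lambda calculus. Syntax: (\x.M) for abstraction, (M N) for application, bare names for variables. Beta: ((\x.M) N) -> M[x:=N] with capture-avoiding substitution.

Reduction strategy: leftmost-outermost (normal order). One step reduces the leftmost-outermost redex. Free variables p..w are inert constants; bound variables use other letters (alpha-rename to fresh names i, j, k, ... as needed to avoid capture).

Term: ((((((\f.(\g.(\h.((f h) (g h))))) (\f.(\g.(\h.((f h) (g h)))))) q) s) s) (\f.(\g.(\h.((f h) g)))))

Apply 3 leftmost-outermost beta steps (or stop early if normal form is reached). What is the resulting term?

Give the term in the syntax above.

Answer: (((((\f.(\g.(\h.((f h) (g h))))) s) (q s)) s) (\f.(\g.(\h.((f h) g)))))

Derivation:
Step 0: ((((((\f.(\g.(\h.((f h) (g h))))) (\f.(\g.(\h.((f h) (g h)))))) q) s) s) (\f.(\g.(\h.((f h) g)))))
Step 1: (((((\g.(\h.(((\f.(\g.(\h.((f h) (g h))))) h) (g h)))) q) s) s) (\f.(\g.(\h.((f h) g)))))
Step 2: ((((\h.(((\f.(\g.(\h.((f h) (g h))))) h) (q h))) s) s) (\f.(\g.(\h.((f h) g)))))
Step 3: (((((\f.(\g.(\h.((f h) (g h))))) s) (q s)) s) (\f.(\g.(\h.((f h) g)))))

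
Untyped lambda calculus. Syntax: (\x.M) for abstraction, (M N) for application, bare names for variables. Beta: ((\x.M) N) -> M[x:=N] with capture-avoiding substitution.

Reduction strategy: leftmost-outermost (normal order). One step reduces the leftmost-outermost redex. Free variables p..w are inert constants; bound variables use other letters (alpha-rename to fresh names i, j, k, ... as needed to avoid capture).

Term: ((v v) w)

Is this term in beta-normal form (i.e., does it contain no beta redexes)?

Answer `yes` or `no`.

Answer: yes

Derivation:
Term: ((v v) w)
No beta redexes found.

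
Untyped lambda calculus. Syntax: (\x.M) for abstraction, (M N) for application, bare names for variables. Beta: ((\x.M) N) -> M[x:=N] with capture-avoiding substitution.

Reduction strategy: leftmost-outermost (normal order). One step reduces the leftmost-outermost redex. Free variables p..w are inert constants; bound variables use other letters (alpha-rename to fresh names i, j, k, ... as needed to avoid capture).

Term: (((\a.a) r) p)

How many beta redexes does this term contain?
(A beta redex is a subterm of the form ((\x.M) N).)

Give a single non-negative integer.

Term: (((\a.a) r) p)
  Redex: ((\a.a) r)
Total redexes: 1

Answer: 1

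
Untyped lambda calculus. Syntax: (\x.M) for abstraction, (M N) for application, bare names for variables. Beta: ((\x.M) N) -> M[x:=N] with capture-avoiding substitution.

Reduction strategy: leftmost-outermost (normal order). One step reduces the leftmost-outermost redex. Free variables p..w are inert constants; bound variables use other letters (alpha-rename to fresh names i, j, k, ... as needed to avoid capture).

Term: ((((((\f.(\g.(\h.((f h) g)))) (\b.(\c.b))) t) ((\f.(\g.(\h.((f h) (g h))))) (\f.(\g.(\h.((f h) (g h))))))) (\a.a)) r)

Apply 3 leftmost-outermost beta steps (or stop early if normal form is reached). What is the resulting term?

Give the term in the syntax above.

Answer: (((((\b.(\c.b)) ((\f.(\g.(\h.((f h) (g h))))) (\f.(\g.(\h.((f h) (g h))))))) t) (\a.a)) r)

Derivation:
Step 0: ((((((\f.(\g.(\h.((f h) g)))) (\b.(\c.b))) t) ((\f.(\g.(\h.((f h) (g h))))) (\f.(\g.(\h.((f h) (g h))))))) (\a.a)) r)
Step 1: (((((\g.(\h.(((\b.(\c.b)) h) g))) t) ((\f.(\g.(\h.((f h) (g h))))) (\f.(\g.(\h.((f h) (g h))))))) (\a.a)) r)
Step 2: ((((\h.(((\b.(\c.b)) h) t)) ((\f.(\g.(\h.((f h) (g h))))) (\f.(\g.(\h.((f h) (g h))))))) (\a.a)) r)
Step 3: (((((\b.(\c.b)) ((\f.(\g.(\h.((f h) (g h))))) (\f.(\g.(\h.((f h) (g h))))))) t) (\a.a)) r)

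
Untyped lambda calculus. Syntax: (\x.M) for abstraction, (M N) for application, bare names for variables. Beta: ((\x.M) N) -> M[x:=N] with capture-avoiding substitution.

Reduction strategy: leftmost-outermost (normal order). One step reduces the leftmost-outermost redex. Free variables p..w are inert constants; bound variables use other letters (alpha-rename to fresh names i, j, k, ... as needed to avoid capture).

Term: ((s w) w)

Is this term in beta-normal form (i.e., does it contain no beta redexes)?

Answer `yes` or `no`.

Term: ((s w) w)
No beta redexes found.

Answer: yes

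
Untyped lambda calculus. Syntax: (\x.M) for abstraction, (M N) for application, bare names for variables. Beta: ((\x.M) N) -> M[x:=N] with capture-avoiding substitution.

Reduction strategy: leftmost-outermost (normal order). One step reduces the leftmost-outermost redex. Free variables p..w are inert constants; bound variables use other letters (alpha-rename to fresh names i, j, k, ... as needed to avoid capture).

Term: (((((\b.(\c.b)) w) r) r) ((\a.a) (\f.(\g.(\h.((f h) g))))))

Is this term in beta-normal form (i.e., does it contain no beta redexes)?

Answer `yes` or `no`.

Answer: no

Derivation:
Term: (((((\b.(\c.b)) w) r) r) ((\a.a) (\f.(\g.(\h.((f h) g))))))
Found 2 beta redex(es).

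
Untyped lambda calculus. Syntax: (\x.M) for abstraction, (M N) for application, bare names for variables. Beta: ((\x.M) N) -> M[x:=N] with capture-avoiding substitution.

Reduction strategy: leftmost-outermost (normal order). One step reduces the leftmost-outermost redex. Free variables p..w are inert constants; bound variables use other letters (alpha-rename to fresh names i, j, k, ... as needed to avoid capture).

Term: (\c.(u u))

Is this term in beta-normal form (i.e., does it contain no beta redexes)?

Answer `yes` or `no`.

Term: (\c.(u u))
No beta redexes found.

Answer: yes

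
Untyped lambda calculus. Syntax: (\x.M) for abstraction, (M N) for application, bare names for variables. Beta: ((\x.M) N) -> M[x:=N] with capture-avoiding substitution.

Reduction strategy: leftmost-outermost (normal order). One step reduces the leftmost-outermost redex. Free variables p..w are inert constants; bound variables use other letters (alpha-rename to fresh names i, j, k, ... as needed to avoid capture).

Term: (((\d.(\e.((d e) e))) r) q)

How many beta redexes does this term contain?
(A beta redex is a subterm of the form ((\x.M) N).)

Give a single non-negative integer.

Answer: 1

Derivation:
Term: (((\d.(\e.((d e) e))) r) q)
  Redex: ((\d.(\e.((d e) e))) r)
Total redexes: 1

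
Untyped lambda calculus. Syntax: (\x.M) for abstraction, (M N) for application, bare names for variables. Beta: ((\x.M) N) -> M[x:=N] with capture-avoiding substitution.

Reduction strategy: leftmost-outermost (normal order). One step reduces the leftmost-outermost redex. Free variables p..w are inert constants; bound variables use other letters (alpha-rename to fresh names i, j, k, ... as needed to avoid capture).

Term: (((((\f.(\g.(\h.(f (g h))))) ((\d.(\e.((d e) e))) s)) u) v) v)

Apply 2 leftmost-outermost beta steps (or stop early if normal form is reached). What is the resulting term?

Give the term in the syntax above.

Answer: (((\h.(((\d.(\e.((d e) e))) s) (u h))) v) v)

Derivation:
Step 0: (((((\f.(\g.(\h.(f (g h))))) ((\d.(\e.((d e) e))) s)) u) v) v)
Step 1: ((((\g.(\h.(((\d.(\e.((d e) e))) s) (g h)))) u) v) v)
Step 2: (((\h.(((\d.(\e.((d e) e))) s) (u h))) v) v)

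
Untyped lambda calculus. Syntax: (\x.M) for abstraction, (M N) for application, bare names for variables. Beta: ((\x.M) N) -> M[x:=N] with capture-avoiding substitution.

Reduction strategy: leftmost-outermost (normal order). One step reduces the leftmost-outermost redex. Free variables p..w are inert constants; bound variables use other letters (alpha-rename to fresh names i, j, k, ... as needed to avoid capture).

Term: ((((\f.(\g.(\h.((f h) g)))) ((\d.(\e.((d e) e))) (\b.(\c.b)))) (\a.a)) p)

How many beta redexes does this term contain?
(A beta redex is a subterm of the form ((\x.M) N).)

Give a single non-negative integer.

Answer: 2

Derivation:
Term: ((((\f.(\g.(\h.((f h) g)))) ((\d.(\e.((d e) e))) (\b.(\c.b)))) (\a.a)) p)
  Redex: ((\f.(\g.(\h.((f h) g)))) ((\d.(\e.((d e) e))) (\b.(\c.b))))
  Redex: ((\d.(\e.((d e) e))) (\b.(\c.b)))
Total redexes: 2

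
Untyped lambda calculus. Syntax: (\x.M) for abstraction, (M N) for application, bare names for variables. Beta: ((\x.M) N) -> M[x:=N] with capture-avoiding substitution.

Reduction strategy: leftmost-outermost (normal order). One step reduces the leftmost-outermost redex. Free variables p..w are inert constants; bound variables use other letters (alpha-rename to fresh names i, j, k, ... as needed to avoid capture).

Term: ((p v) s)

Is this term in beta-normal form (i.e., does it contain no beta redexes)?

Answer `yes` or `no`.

Answer: yes

Derivation:
Term: ((p v) s)
No beta redexes found.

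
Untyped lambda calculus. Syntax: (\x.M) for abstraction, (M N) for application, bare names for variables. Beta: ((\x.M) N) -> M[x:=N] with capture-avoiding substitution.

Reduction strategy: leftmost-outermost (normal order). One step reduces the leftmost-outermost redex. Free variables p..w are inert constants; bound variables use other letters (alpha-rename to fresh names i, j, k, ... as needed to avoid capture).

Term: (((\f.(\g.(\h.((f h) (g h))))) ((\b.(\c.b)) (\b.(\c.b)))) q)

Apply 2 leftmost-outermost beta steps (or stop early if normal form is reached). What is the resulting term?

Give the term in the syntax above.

Step 0: (((\f.(\g.(\h.((f h) (g h))))) ((\b.(\c.b)) (\b.(\c.b)))) q)
Step 1: ((\g.(\h.((((\b.(\c.b)) (\b.(\c.b))) h) (g h)))) q)
Step 2: (\h.((((\b.(\c.b)) (\b.(\c.b))) h) (q h)))

Answer: (\h.((((\b.(\c.b)) (\b.(\c.b))) h) (q h)))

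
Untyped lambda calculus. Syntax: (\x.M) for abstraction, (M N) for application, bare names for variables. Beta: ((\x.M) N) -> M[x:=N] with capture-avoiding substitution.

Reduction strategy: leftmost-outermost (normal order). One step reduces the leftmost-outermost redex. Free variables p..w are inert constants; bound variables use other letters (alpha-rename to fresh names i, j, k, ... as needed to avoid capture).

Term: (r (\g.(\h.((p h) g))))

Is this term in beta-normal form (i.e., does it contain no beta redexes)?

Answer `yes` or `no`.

Term: (r (\g.(\h.((p h) g))))
No beta redexes found.

Answer: yes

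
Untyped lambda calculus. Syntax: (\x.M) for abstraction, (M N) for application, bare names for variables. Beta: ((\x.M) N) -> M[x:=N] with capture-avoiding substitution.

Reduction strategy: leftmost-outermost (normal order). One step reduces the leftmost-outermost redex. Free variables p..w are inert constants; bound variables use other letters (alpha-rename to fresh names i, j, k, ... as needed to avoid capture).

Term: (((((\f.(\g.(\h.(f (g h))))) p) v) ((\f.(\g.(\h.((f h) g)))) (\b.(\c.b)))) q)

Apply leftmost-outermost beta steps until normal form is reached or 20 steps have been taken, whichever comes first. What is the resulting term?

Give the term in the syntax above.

Answer: ((p (v (\g.(\h.h)))) q)

Derivation:
Step 0: (((((\f.(\g.(\h.(f (g h))))) p) v) ((\f.(\g.(\h.((f h) g)))) (\b.(\c.b)))) q)
Step 1: ((((\g.(\h.(p (g h)))) v) ((\f.(\g.(\h.((f h) g)))) (\b.(\c.b)))) q)
Step 2: (((\h.(p (v h))) ((\f.(\g.(\h.((f h) g)))) (\b.(\c.b)))) q)
Step 3: ((p (v ((\f.(\g.(\h.((f h) g)))) (\b.(\c.b))))) q)
Step 4: ((p (v (\g.(\h.(((\b.(\c.b)) h) g))))) q)
Step 5: ((p (v (\g.(\h.((\c.h) g))))) q)
Step 6: ((p (v (\g.(\h.h)))) q)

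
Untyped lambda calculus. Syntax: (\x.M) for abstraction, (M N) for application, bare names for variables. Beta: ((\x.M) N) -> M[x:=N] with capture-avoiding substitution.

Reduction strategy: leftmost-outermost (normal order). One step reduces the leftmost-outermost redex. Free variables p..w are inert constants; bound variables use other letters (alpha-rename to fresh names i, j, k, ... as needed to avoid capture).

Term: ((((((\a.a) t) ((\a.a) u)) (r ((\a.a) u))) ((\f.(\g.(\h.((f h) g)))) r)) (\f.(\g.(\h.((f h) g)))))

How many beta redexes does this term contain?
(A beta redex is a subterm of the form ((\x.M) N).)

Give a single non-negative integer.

Answer: 4

Derivation:
Term: ((((((\a.a) t) ((\a.a) u)) (r ((\a.a) u))) ((\f.(\g.(\h.((f h) g)))) r)) (\f.(\g.(\h.((f h) g)))))
  Redex: ((\a.a) t)
  Redex: ((\a.a) u)
  Redex: ((\a.a) u)
  Redex: ((\f.(\g.(\h.((f h) g)))) r)
Total redexes: 4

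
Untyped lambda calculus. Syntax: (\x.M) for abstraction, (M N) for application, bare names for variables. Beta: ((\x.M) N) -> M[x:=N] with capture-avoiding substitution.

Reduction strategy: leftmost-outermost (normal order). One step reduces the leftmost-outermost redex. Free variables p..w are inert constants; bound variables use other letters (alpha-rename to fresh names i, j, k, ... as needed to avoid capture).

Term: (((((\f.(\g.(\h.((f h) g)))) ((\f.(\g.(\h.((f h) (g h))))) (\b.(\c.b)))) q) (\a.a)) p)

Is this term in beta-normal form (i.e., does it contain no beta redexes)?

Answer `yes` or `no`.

Term: (((((\f.(\g.(\h.((f h) g)))) ((\f.(\g.(\h.((f h) (g h))))) (\b.(\c.b)))) q) (\a.a)) p)
Found 2 beta redex(es).

Answer: no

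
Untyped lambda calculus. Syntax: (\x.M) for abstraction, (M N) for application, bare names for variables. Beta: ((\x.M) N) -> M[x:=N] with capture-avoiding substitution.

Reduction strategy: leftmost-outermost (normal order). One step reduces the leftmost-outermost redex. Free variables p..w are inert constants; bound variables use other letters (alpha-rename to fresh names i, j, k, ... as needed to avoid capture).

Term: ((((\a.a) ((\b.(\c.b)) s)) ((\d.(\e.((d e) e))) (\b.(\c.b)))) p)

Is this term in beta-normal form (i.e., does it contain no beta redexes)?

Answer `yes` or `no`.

Term: ((((\a.a) ((\b.(\c.b)) s)) ((\d.(\e.((d e) e))) (\b.(\c.b)))) p)
Found 3 beta redex(es).

Answer: no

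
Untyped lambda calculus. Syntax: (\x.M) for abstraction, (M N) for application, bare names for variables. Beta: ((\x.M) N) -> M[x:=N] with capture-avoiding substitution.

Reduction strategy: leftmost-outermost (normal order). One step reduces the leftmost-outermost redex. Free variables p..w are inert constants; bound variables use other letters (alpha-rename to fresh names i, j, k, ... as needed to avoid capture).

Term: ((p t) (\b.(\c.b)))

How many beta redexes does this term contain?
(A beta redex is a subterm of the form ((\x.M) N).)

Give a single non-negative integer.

Term: ((p t) (\b.(\c.b)))
  (no redexes)
Total redexes: 0

Answer: 0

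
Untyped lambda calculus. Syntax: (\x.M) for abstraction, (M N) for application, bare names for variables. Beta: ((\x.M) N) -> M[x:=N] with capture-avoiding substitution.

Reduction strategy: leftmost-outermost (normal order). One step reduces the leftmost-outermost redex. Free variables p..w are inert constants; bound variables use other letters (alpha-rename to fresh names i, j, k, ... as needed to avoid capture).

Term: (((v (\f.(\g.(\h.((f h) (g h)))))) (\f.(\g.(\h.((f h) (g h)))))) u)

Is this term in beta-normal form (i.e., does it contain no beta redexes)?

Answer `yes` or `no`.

Term: (((v (\f.(\g.(\h.((f h) (g h)))))) (\f.(\g.(\h.((f h) (g h)))))) u)
No beta redexes found.

Answer: yes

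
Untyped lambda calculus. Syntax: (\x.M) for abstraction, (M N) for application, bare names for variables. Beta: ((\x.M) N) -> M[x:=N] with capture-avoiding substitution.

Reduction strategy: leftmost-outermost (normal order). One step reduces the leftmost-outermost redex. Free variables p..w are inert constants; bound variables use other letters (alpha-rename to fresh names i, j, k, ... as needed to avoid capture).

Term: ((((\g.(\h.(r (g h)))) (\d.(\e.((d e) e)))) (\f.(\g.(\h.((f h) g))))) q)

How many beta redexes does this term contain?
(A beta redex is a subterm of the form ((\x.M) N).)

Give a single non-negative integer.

Term: ((((\g.(\h.(r (g h)))) (\d.(\e.((d e) e)))) (\f.(\g.(\h.((f h) g))))) q)
  Redex: ((\g.(\h.(r (g h)))) (\d.(\e.((d e) e))))
Total redexes: 1

Answer: 1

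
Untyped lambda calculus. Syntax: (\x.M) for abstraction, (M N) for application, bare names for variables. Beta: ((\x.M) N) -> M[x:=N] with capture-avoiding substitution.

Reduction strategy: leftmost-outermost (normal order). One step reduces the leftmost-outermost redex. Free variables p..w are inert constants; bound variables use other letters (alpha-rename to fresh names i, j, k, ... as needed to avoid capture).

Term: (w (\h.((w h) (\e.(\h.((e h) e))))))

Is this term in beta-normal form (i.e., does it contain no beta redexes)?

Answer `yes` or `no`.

Answer: yes

Derivation:
Term: (w (\h.((w h) (\e.(\h.((e h) e))))))
No beta redexes found.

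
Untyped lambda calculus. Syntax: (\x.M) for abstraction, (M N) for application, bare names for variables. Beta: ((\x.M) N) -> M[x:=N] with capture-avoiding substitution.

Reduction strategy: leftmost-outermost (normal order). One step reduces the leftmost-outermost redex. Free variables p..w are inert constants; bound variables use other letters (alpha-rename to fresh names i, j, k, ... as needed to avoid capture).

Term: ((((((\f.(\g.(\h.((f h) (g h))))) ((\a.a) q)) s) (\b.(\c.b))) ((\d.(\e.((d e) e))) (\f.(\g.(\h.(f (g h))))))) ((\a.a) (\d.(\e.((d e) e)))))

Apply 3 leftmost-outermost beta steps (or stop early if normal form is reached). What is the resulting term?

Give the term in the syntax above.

Answer: ((((((\a.a) q) (\b.(\c.b))) (s (\b.(\c.b)))) ((\d.(\e.((d e) e))) (\f.(\g.(\h.(f (g h))))))) ((\a.a) (\d.(\e.((d e) e)))))

Derivation:
Step 0: ((((((\f.(\g.(\h.((f h) (g h))))) ((\a.a) q)) s) (\b.(\c.b))) ((\d.(\e.((d e) e))) (\f.(\g.(\h.(f (g h))))))) ((\a.a) (\d.(\e.((d e) e)))))
Step 1: (((((\g.(\h.((((\a.a) q) h) (g h)))) s) (\b.(\c.b))) ((\d.(\e.((d e) e))) (\f.(\g.(\h.(f (g h))))))) ((\a.a) (\d.(\e.((d e) e)))))
Step 2: ((((\h.((((\a.a) q) h) (s h))) (\b.(\c.b))) ((\d.(\e.((d e) e))) (\f.(\g.(\h.(f (g h))))))) ((\a.a) (\d.(\e.((d e) e)))))
Step 3: ((((((\a.a) q) (\b.(\c.b))) (s (\b.(\c.b)))) ((\d.(\e.((d e) e))) (\f.(\g.(\h.(f (g h))))))) ((\a.a) (\d.(\e.((d e) e)))))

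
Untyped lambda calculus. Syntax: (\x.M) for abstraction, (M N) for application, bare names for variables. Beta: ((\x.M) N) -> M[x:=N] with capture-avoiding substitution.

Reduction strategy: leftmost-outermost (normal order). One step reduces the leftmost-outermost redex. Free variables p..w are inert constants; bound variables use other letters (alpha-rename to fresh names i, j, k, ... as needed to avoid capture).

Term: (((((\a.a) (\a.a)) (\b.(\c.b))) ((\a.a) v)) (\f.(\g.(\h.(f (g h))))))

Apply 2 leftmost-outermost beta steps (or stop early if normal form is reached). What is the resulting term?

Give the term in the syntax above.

Answer: (((\b.(\c.b)) ((\a.a) v)) (\f.(\g.(\h.(f (g h))))))

Derivation:
Step 0: (((((\a.a) (\a.a)) (\b.(\c.b))) ((\a.a) v)) (\f.(\g.(\h.(f (g h))))))
Step 1: ((((\a.a) (\b.(\c.b))) ((\a.a) v)) (\f.(\g.(\h.(f (g h))))))
Step 2: (((\b.(\c.b)) ((\a.a) v)) (\f.(\g.(\h.(f (g h))))))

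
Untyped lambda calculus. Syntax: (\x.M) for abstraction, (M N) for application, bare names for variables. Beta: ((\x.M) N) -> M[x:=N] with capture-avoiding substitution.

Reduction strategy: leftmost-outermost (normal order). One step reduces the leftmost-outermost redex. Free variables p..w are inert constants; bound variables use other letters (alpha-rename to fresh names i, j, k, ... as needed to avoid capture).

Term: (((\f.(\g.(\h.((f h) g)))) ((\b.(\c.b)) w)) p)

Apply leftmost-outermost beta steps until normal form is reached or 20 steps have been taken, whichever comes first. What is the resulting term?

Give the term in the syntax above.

Answer: (\h.(w p))

Derivation:
Step 0: (((\f.(\g.(\h.((f h) g)))) ((\b.(\c.b)) w)) p)
Step 1: ((\g.(\h.((((\b.(\c.b)) w) h) g))) p)
Step 2: (\h.((((\b.(\c.b)) w) h) p))
Step 3: (\h.(((\c.w) h) p))
Step 4: (\h.(w p))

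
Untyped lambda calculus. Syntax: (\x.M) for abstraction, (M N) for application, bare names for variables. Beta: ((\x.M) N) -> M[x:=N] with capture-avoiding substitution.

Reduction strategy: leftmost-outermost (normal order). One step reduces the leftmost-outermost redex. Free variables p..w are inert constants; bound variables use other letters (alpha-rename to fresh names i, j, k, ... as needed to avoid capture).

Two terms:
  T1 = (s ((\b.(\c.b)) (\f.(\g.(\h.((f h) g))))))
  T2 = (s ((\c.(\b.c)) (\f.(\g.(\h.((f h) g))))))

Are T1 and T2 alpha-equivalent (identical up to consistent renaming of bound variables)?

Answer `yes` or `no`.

Term 1: (s ((\b.(\c.b)) (\f.(\g.(\h.((f h) g))))))
Term 2: (s ((\c.(\b.c)) (\f.(\g.(\h.((f h) g))))))
Alpha-equivalence: compare structure up to binder renaming.
Result: True

Answer: yes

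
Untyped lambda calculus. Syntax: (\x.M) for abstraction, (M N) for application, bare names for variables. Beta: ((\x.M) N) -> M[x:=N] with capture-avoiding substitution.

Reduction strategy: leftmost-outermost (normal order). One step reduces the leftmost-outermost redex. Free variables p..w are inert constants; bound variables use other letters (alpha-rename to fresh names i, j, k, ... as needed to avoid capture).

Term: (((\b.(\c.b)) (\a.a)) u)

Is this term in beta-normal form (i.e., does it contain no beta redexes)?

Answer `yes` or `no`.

Answer: no

Derivation:
Term: (((\b.(\c.b)) (\a.a)) u)
Found 1 beta redex(es).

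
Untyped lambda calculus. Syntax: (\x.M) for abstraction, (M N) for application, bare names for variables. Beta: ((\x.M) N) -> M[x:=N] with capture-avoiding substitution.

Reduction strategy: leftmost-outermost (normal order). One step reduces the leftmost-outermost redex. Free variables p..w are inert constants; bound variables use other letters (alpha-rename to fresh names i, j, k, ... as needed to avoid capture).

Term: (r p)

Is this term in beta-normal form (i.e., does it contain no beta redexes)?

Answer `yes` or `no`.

Term: (r p)
No beta redexes found.

Answer: yes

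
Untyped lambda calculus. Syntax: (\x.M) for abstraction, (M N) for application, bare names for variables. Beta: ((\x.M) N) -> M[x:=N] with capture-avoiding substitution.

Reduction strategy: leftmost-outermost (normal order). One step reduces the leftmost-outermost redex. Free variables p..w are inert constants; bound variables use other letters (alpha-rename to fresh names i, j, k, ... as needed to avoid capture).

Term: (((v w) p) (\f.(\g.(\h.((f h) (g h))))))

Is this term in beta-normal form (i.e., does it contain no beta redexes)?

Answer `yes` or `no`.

Answer: yes

Derivation:
Term: (((v w) p) (\f.(\g.(\h.((f h) (g h))))))
No beta redexes found.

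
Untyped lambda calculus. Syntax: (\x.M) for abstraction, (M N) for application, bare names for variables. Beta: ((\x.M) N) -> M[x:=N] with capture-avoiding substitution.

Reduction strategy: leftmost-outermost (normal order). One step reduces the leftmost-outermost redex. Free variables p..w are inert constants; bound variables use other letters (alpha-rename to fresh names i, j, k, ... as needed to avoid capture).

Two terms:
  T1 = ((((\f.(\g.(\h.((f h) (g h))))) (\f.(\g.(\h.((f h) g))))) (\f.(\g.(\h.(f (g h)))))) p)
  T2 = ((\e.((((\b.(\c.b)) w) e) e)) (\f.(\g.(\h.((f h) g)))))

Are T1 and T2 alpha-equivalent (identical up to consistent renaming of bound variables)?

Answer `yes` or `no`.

Term 1: ((((\f.(\g.(\h.((f h) (g h))))) (\f.(\g.(\h.((f h) g))))) (\f.(\g.(\h.(f (g h)))))) p)
Term 2: ((\e.((((\b.(\c.b)) w) e) e)) (\f.(\g.(\h.((f h) g)))))
Alpha-equivalence: compare structure up to binder renaming.
Result: False

Answer: no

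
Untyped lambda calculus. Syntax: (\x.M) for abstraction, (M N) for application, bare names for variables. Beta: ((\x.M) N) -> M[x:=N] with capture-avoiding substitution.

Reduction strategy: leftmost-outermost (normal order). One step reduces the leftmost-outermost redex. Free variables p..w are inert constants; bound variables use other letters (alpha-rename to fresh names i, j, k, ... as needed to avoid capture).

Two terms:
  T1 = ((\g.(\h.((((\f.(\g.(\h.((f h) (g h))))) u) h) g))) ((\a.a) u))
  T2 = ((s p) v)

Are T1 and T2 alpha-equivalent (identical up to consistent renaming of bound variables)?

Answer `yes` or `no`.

Answer: no

Derivation:
Term 1: ((\g.(\h.((((\f.(\g.(\h.((f h) (g h))))) u) h) g))) ((\a.a) u))
Term 2: ((s p) v)
Alpha-equivalence: compare structure up to binder renaming.
Result: False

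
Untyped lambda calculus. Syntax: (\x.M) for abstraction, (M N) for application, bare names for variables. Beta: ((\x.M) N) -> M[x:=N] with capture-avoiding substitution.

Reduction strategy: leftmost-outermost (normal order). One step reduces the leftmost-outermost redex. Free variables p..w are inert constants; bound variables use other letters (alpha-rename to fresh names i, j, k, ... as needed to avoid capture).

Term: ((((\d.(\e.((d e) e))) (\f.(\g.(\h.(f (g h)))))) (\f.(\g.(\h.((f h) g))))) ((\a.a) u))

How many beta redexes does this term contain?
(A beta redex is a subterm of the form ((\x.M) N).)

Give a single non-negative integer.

Answer: 2

Derivation:
Term: ((((\d.(\e.((d e) e))) (\f.(\g.(\h.(f (g h)))))) (\f.(\g.(\h.((f h) g))))) ((\a.a) u))
  Redex: ((\d.(\e.((d e) e))) (\f.(\g.(\h.(f (g h))))))
  Redex: ((\a.a) u)
Total redexes: 2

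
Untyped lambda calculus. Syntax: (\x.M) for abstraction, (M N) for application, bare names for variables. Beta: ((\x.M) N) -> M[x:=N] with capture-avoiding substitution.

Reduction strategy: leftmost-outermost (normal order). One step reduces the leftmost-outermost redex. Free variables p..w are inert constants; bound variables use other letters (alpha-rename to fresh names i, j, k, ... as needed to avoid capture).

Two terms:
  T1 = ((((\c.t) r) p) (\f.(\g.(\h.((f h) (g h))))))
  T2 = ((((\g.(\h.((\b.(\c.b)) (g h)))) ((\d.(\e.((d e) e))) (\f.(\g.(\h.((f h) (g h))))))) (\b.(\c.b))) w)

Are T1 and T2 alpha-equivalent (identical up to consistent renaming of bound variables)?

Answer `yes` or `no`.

Term 1: ((((\c.t) r) p) (\f.(\g.(\h.((f h) (g h))))))
Term 2: ((((\g.(\h.((\b.(\c.b)) (g h)))) ((\d.(\e.((d e) e))) (\f.(\g.(\h.((f h) (g h))))))) (\b.(\c.b))) w)
Alpha-equivalence: compare structure up to binder renaming.
Result: False

Answer: no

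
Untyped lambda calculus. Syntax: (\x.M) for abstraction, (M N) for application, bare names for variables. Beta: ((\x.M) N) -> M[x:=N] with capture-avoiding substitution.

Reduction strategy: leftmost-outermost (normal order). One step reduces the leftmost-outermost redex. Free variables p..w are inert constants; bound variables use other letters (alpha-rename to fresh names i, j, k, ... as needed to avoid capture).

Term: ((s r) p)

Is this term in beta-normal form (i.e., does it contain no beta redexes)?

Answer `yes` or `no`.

Answer: yes

Derivation:
Term: ((s r) p)
No beta redexes found.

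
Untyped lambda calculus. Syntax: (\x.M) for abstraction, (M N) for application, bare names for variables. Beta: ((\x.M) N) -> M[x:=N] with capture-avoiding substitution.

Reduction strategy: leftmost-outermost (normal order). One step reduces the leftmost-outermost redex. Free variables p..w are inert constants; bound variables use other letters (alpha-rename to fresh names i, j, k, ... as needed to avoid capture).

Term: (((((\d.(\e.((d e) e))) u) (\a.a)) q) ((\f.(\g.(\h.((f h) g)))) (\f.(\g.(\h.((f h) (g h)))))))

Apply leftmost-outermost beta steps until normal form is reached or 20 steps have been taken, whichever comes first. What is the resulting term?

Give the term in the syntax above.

Step 0: (((((\d.(\e.((d e) e))) u) (\a.a)) q) ((\f.(\g.(\h.((f h) g)))) (\f.(\g.(\h.((f h) (g h)))))))
Step 1: ((((\e.((u e) e)) (\a.a)) q) ((\f.(\g.(\h.((f h) g)))) (\f.(\g.(\h.((f h) (g h)))))))
Step 2: ((((u (\a.a)) (\a.a)) q) ((\f.(\g.(\h.((f h) g)))) (\f.(\g.(\h.((f h) (g h)))))))
Step 3: ((((u (\a.a)) (\a.a)) q) (\g.(\h.(((\f.(\g.(\h.((f h) (g h))))) h) g))))
Step 4: ((((u (\a.a)) (\a.a)) q) (\g.(\h.((\g.(\i.((h i) (g i)))) g))))
Step 5: ((((u (\a.a)) (\a.a)) q) (\g.(\h.(\i.((h i) (g i))))))

Answer: ((((u (\a.a)) (\a.a)) q) (\g.(\h.(\i.((h i) (g i))))))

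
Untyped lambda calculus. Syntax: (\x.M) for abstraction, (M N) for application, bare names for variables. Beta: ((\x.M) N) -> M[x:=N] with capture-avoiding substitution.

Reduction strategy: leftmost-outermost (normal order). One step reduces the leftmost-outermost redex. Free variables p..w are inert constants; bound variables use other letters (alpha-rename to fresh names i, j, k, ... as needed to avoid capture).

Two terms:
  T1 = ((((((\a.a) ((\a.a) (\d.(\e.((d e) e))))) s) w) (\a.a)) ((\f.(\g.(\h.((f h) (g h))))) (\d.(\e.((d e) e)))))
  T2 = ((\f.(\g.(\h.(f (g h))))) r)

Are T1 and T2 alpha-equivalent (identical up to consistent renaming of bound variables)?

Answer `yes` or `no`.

Term 1: ((((((\a.a) ((\a.a) (\d.(\e.((d e) e))))) s) w) (\a.a)) ((\f.(\g.(\h.((f h) (g h))))) (\d.(\e.((d e) e)))))
Term 2: ((\f.(\g.(\h.(f (g h))))) r)
Alpha-equivalence: compare structure up to binder renaming.
Result: False

Answer: no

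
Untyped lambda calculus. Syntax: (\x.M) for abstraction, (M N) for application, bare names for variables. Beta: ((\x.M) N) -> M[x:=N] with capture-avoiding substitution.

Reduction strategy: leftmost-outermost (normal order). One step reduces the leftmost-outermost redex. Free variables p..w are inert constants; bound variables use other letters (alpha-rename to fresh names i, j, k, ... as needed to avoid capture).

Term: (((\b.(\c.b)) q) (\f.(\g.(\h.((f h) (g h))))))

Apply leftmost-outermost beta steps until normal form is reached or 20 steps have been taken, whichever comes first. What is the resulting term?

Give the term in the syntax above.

Answer: q

Derivation:
Step 0: (((\b.(\c.b)) q) (\f.(\g.(\h.((f h) (g h))))))
Step 1: ((\c.q) (\f.(\g.(\h.((f h) (g h))))))
Step 2: q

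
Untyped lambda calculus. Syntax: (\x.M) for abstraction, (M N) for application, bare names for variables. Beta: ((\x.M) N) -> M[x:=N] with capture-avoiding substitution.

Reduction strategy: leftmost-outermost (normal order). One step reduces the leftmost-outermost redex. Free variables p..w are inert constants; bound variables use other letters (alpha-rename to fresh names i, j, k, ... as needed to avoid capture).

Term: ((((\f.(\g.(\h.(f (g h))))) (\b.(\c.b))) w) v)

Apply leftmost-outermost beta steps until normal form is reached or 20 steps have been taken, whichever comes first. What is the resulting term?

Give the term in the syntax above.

Answer: (\c.(w v))

Derivation:
Step 0: ((((\f.(\g.(\h.(f (g h))))) (\b.(\c.b))) w) v)
Step 1: (((\g.(\h.((\b.(\c.b)) (g h)))) w) v)
Step 2: ((\h.((\b.(\c.b)) (w h))) v)
Step 3: ((\b.(\c.b)) (w v))
Step 4: (\c.(w v))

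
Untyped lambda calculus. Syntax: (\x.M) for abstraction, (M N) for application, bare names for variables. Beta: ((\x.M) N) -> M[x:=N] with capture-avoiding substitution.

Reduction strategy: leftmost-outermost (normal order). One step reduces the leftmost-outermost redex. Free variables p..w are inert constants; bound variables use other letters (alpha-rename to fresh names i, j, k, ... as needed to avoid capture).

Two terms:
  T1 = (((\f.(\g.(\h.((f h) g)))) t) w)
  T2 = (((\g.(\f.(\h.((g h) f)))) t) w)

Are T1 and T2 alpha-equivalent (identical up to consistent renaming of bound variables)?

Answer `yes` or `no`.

Term 1: (((\f.(\g.(\h.((f h) g)))) t) w)
Term 2: (((\g.(\f.(\h.((g h) f)))) t) w)
Alpha-equivalence: compare structure up to binder renaming.
Result: True

Answer: yes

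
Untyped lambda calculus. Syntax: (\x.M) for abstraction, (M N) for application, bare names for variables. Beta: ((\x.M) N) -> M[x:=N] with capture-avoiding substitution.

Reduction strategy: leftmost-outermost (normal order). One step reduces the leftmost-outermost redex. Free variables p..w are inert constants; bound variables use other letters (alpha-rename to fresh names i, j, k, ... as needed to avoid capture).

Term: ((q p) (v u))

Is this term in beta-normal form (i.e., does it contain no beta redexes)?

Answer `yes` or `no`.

Answer: yes

Derivation:
Term: ((q p) (v u))
No beta redexes found.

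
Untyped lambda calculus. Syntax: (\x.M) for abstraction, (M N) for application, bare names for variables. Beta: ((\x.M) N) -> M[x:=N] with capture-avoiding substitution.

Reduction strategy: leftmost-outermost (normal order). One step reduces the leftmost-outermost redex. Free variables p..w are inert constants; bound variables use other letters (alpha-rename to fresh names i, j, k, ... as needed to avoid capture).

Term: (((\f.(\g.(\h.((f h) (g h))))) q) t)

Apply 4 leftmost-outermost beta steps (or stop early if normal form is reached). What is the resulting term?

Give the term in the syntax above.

Answer: (\h.((q h) (t h)))

Derivation:
Step 0: (((\f.(\g.(\h.((f h) (g h))))) q) t)
Step 1: ((\g.(\h.((q h) (g h)))) t)
Step 2: (\h.((q h) (t h)))
Step 3: (normal form reached)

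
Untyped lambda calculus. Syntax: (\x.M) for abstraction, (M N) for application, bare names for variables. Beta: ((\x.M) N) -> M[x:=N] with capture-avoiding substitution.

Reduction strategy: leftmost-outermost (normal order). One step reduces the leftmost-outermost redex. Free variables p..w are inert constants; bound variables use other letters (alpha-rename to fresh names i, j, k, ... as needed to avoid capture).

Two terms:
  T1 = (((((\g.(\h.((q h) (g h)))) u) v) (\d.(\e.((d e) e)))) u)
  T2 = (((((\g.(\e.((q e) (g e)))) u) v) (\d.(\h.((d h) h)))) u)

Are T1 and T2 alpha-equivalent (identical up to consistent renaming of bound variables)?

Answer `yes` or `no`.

Answer: yes

Derivation:
Term 1: (((((\g.(\h.((q h) (g h)))) u) v) (\d.(\e.((d e) e)))) u)
Term 2: (((((\g.(\e.((q e) (g e)))) u) v) (\d.(\h.((d h) h)))) u)
Alpha-equivalence: compare structure up to binder renaming.
Result: True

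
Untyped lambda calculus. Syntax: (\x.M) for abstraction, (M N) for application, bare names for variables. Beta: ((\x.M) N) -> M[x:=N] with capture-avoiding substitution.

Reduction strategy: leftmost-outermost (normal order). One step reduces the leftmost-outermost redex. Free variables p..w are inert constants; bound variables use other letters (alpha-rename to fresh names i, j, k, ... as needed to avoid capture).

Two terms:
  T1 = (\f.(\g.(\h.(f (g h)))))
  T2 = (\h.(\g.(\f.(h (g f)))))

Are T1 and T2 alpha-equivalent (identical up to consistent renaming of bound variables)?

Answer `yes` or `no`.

Answer: yes

Derivation:
Term 1: (\f.(\g.(\h.(f (g h)))))
Term 2: (\h.(\g.(\f.(h (g f)))))
Alpha-equivalence: compare structure up to binder renaming.
Result: True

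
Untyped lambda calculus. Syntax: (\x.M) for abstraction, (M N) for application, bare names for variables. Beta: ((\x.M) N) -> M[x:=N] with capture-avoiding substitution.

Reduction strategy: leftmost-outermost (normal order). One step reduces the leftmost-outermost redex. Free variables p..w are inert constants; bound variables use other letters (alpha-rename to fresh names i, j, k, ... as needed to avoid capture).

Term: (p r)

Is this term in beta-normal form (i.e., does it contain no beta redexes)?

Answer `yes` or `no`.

Term: (p r)
No beta redexes found.

Answer: yes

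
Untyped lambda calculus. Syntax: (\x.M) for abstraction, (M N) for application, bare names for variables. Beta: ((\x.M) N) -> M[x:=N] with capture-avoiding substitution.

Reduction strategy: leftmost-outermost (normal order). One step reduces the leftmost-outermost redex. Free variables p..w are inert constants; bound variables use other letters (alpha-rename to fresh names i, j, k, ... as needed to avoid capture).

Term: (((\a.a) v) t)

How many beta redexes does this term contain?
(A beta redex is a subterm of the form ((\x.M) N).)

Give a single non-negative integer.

Answer: 1

Derivation:
Term: (((\a.a) v) t)
  Redex: ((\a.a) v)
Total redexes: 1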